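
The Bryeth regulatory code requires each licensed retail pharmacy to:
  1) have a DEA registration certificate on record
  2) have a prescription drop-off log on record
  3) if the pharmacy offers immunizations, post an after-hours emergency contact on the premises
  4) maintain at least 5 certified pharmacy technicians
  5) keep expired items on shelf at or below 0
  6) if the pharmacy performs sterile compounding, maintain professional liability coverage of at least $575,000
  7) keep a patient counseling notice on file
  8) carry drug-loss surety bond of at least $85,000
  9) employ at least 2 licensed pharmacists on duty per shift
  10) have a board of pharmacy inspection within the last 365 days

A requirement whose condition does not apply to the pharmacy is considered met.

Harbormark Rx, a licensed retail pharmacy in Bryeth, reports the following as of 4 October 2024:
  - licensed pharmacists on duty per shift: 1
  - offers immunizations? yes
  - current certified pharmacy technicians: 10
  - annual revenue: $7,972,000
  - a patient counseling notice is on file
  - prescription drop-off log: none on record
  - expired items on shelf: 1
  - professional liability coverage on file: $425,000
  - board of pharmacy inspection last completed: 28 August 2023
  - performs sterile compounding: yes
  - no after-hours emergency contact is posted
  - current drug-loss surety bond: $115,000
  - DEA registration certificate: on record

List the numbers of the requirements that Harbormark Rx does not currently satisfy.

1. DEA registration certificate present → met
2. prescription drop-off log absent → not met
3. condition 'offers immunizations' holds; after-hours emergency contact absent → not met
4. certified pharmacy technicians 10 ≥ 5 → met
5. expired items on shelf 1 > 0 → not met
6. condition 'performs sterile compounding' holds; professional liability coverage $425,000 < $575,000 → not met
7. patient counseling notice present → met
8. drug-loss surety bond $115,000 ≥ $85,000 → met
9. licensed pharmacists on duty per shift 1 < 2 → not met
10. board of pharmacy inspection 403 days ago vs limit 365 → not met
Not met: 2, 3, 5, 6, 9, 10

2, 3, 5, 6, 9, 10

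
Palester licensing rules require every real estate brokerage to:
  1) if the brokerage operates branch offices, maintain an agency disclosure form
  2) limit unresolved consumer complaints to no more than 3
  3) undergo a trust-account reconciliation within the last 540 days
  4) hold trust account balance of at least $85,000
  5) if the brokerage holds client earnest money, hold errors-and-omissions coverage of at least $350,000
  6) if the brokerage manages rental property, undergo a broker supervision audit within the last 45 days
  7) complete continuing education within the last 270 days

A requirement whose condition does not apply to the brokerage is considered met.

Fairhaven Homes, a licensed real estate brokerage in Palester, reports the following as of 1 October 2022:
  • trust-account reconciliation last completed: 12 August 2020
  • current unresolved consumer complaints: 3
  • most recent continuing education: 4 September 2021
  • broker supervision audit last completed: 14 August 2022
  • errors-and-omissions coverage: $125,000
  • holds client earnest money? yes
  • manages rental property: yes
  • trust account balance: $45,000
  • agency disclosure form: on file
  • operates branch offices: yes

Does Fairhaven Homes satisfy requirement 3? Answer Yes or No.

3. trust-account reconciliation 780 days ago vs limit 540 → not met

No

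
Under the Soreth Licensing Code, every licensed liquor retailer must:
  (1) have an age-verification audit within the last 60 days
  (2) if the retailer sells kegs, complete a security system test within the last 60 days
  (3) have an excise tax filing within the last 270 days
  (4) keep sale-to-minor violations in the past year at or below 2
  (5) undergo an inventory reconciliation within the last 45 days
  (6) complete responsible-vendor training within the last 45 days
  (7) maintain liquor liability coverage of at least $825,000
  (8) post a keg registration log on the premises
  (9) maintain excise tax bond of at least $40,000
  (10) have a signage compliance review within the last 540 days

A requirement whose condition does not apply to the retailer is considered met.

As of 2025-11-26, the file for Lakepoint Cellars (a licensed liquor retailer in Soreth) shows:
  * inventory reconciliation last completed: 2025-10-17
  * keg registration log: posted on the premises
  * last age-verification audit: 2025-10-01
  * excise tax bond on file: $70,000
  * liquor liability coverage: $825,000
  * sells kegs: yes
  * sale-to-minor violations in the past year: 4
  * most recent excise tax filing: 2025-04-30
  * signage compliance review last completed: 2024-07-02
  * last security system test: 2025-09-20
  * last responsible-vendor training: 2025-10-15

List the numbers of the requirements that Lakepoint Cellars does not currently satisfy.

2, 4

1. age-verification audit 56 days ago vs limit 60 → met
2. condition 'sells kegs' holds; security system test 67 days ago vs limit 60 → not met
3. excise tax filing 210 days ago vs limit 270 → met
4. sale-to-minor violations in the past year 4 > 2 → not met
5. inventory reconciliation 40 days ago vs limit 45 → met
6. responsible-vendor training 42 days ago vs limit 45 → met
7. liquor liability coverage $825,000 ≥ $825,000 → met
8. keg registration log present → met
9. excise tax bond $70,000 ≥ $40,000 → met
10. signage compliance review 512 days ago vs limit 540 → met
Not met: 2, 4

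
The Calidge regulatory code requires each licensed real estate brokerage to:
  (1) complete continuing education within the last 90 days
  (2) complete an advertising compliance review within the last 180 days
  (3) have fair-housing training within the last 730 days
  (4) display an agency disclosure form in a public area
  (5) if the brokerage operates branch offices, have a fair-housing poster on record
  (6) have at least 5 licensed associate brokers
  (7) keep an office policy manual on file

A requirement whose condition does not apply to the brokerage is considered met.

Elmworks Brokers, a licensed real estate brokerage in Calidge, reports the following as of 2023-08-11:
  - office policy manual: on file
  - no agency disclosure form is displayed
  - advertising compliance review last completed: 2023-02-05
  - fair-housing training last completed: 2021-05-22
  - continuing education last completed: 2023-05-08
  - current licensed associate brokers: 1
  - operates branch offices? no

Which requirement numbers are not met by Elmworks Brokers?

1, 2, 3, 4, 6

1. continuing education 95 days ago vs limit 90 → not met
2. advertising compliance review 187 days ago vs limit 180 → not met
3. fair-housing training 811 days ago vs limit 730 → not met
4. agency disclosure form absent → not met
5. condition 'operates branch offices' does not hold → requirement n/a → met
6. licensed associate brokers 1 < 5 → not met
7. office policy manual present → met
Not met: 1, 2, 3, 4, 6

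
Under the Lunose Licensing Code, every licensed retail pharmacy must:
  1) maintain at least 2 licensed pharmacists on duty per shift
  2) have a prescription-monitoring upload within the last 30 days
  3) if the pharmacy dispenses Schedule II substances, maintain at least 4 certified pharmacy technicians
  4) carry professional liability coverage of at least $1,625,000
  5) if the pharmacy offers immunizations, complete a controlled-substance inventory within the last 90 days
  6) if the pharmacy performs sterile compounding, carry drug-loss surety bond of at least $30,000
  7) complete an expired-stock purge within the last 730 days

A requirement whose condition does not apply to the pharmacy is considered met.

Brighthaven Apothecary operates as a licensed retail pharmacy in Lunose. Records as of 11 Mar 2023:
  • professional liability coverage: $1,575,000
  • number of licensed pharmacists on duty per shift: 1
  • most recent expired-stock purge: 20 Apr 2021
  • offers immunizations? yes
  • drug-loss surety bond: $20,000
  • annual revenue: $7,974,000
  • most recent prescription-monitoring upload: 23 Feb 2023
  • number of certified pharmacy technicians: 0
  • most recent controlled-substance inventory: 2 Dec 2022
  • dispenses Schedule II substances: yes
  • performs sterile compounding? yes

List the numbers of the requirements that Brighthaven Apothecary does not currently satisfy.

1. licensed pharmacists on duty per shift 1 < 2 → not met
2. prescription-monitoring upload 16 days ago vs limit 30 → met
3. condition 'dispenses Schedule II substances' holds; certified pharmacy technicians 0 < 4 → not met
4. professional liability coverage $1,575,000 < $1,625,000 → not met
5. condition 'offers immunizations' holds; controlled-substance inventory 99 days ago vs limit 90 → not met
6. condition 'performs sterile compounding' holds; drug-loss surety bond $20,000 < $30,000 → not met
7. expired-stock purge 690 days ago vs limit 730 → met
Not met: 1, 3, 4, 5, 6

1, 3, 4, 5, 6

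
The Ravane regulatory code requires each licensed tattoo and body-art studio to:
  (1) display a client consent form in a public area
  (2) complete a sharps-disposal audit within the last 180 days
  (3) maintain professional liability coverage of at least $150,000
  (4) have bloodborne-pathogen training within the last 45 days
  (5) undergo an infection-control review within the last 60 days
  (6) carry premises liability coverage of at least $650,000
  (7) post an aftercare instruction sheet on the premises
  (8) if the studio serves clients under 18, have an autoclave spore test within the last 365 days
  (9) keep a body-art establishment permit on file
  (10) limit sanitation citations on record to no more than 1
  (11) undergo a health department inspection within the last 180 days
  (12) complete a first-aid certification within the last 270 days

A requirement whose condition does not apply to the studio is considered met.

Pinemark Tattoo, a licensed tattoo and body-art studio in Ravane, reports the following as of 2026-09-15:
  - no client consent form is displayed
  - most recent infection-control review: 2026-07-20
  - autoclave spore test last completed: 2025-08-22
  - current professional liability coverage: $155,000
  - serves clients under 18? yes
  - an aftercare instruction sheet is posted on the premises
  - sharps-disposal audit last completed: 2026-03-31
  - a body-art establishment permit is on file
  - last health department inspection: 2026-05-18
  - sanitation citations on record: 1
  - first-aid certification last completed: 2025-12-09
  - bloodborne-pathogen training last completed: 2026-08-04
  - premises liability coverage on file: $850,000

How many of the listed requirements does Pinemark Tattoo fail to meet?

3

1. client consent form absent → not met
2. sharps-disposal audit 168 days ago vs limit 180 → met
3. professional liability coverage $155,000 ≥ $150,000 → met
4. bloodborne-pathogen training 42 days ago vs limit 45 → met
5. infection-control review 57 days ago vs limit 60 → met
6. premises liability coverage $850,000 ≥ $650,000 → met
7. aftercare instruction sheet present → met
8. condition 'serves clients under 18' holds; autoclave spore test 389 days ago vs limit 365 → not met
9. body-art establishment permit present → met
10. sanitation citations on record 1 ≤ 1 → met
11. health department inspection 120 days ago vs limit 180 → met
12. first-aid certification 280 days ago vs limit 270 → not met
Not met: 3 of 12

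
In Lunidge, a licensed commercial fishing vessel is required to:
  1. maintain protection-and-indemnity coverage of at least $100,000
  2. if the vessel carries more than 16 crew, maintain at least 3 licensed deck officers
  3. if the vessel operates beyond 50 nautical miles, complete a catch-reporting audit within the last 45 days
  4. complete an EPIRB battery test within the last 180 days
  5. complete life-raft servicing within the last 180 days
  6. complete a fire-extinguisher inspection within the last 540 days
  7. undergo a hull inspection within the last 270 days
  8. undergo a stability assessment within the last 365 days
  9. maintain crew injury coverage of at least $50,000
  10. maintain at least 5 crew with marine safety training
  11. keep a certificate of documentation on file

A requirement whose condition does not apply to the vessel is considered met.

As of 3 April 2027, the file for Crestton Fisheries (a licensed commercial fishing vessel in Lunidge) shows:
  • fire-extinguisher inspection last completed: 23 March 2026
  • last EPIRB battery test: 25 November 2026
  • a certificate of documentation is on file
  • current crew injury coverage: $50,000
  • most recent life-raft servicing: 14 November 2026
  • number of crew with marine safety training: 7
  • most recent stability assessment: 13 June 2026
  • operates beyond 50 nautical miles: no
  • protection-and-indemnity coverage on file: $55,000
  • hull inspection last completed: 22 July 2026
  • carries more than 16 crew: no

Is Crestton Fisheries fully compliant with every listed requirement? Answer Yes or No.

1. protection-and-indemnity coverage $55,000 < $100,000 → not met
2. condition 'carries more than 16 crew' does not hold → requirement n/a → met
3. condition 'operates beyond 50 nautical miles' does not hold → requirement n/a → met
4. EPIRB battery test 129 days ago vs limit 180 → met
5. life-raft servicing 140 days ago vs limit 180 → met
6. fire-extinguisher inspection 376 days ago vs limit 540 → met
7. hull inspection 255 days ago vs limit 270 → met
8. stability assessment 294 days ago vs limit 365 → met
9. crew injury coverage $50,000 ≥ $50,000 → met
10. crew with marine safety training 7 ≥ 5 → met
11. certificate of documentation present → met
Not met: 1

No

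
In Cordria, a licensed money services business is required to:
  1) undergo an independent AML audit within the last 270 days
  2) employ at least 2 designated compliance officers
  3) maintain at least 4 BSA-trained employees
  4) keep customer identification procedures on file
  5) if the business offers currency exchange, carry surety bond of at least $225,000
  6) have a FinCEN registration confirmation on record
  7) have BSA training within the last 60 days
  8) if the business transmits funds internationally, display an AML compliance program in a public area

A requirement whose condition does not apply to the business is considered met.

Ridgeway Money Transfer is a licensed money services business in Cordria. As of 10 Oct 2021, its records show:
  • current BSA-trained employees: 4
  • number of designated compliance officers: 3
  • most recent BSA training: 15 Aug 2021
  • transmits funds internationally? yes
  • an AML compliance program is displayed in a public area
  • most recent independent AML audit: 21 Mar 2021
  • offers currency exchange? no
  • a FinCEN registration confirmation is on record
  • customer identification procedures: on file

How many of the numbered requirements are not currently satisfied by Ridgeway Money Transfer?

1. independent AML audit 203 days ago vs limit 270 → met
2. designated compliance officers 3 ≥ 2 → met
3. BSA-trained employees 4 ≥ 4 → met
4. customer identification procedures present → met
5. condition 'offers currency exchange' does not hold → requirement n/a → met
6. FinCEN registration confirmation present → met
7. BSA training 56 days ago vs limit 60 → met
8. condition 'transmits funds internationally' holds; AML compliance program present → met
Not met: 0 of 8

0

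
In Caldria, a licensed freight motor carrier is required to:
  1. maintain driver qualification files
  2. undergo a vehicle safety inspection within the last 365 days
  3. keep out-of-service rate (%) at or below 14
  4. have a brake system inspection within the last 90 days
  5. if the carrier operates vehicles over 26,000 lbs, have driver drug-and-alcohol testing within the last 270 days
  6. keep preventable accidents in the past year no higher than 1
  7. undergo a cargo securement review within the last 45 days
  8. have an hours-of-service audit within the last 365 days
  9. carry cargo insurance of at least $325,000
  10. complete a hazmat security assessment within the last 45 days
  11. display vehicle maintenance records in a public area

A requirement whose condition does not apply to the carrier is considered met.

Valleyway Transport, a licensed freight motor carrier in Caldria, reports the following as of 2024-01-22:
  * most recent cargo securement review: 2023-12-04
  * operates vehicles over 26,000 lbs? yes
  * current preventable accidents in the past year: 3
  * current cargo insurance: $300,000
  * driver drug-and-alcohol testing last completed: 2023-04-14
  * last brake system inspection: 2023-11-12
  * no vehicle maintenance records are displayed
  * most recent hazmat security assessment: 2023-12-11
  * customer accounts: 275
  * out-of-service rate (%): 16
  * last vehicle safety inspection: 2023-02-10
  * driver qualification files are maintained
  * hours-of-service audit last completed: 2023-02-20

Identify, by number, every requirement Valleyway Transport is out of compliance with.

3, 5, 6, 7, 9, 11

1. driver qualification files present → met
2. vehicle safety inspection 346 days ago vs limit 365 → met
3. out-of-service rate (%) 16 > 14 → not met
4. brake system inspection 71 days ago vs limit 90 → met
5. condition 'operates vehicles over 26,000 lbs' holds; driver drug-and-alcohol testing 283 days ago vs limit 270 → not met
6. preventable accidents in the past year 3 > 1 → not met
7. cargo securement review 49 days ago vs limit 45 → not met
8. hours-of-service audit 336 days ago vs limit 365 → met
9. cargo insurance $300,000 < $325,000 → not met
10. hazmat security assessment 42 days ago vs limit 45 → met
11. vehicle maintenance records absent → not met
Not met: 3, 5, 6, 7, 9, 11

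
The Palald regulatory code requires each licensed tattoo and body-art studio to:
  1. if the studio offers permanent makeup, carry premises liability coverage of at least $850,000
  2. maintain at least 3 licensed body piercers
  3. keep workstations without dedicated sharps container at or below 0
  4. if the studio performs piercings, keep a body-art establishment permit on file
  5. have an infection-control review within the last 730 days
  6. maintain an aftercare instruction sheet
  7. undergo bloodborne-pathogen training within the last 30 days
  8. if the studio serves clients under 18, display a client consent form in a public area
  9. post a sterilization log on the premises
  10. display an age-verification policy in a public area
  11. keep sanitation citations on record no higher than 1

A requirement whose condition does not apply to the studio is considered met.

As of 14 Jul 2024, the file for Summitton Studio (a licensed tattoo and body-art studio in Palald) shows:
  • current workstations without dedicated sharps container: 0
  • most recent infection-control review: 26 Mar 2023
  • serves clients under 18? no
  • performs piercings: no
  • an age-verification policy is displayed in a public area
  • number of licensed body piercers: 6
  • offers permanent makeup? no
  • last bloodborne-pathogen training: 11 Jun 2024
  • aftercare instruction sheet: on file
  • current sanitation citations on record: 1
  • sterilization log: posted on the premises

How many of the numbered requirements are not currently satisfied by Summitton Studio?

1. condition 'offers permanent makeup' does not hold → requirement n/a → met
2. licensed body piercers 6 ≥ 3 → met
3. workstations without dedicated sharps container 0 ≤ 0 → met
4. condition 'performs piercings' does not hold → requirement n/a → met
5. infection-control review 476 days ago vs limit 730 → met
6. aftercare instruction sheet present → met
7. bloodborne-pathogen training 33 days ago vs limit 30 → not met
8. condition 'serves clients under 18' does not hold → requirement n/a → met
9. sterilization log present → met
10. age-verification policy present → met
11. sanitation citations on record 1 ≤ 1 → met
Not met: 1 of 11

1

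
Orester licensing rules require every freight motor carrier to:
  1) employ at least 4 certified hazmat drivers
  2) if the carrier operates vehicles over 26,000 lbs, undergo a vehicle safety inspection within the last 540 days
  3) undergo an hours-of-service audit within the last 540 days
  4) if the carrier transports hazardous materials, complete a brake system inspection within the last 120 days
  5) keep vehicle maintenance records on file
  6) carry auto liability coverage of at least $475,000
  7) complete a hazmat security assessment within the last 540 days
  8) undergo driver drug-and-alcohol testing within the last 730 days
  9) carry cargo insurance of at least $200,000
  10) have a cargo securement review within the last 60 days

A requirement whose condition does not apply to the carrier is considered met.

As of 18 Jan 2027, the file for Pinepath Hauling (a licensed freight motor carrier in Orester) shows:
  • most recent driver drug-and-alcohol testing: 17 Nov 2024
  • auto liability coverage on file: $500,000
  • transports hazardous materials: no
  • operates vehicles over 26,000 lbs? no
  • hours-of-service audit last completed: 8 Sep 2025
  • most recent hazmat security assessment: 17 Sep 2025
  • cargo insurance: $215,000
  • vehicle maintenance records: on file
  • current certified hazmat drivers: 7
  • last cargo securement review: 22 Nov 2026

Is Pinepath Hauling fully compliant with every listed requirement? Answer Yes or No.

No

1. certified hazmat drivers 7 ≥ 4 → met
2. condition 'operates vehicles over 26,000 lbs' does not hold → requirement n/a → met
3. hours-of-service audit 497 days ago vs limit 540 → met
4. condition 'transports hazardous materials' does not hold → requirement n/a → met
5. vehicle maintenance records present → met
6. auto liability coverage $500,000 ≥ $475,000 → met
7. hazmat security assessment 488 days ago vs limit 540 → met
8. driver drug-and-alcohol testing 792 days ago vs limit 730 → not met
9. cargo insurance $215,000 ≥ $200,000 → met
10. cargo securement review 57 days ago vs limit 60 → met
Not met: 8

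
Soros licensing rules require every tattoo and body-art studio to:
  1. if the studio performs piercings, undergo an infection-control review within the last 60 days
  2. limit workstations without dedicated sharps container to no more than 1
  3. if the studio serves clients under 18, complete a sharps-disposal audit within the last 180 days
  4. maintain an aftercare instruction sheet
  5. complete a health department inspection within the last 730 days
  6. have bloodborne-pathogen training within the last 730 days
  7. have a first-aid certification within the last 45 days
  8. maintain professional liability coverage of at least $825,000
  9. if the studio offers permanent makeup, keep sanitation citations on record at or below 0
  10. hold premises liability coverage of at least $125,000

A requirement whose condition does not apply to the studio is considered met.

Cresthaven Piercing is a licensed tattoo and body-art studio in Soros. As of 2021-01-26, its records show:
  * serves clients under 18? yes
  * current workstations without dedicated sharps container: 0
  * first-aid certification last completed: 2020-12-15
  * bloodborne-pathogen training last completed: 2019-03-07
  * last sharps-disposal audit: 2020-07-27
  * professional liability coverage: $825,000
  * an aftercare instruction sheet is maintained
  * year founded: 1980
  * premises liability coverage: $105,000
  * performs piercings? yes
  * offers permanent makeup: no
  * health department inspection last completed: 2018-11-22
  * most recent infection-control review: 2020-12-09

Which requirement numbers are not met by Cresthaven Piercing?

3, 5, 10

1. condition 'performs piercings' holds; infection-control review 48 days ago vs limit 60 → met
2. workstations without dedicated sharps container 0 ≤ 1 → met
3. condition 'serves clients under 18' holds; sharps-disposal audit 183 days ago vs limit 180 → not met
4. aftercare instruction sheet present → met
5. health department inspection 796 days ago vs limit 730 → not met
6. bloodborne-pathogen training 691 days ago vs limit 730 → met
7. first-aid certification 42 days ago vs limit 45 → met
8. professional liability coverage $825,000 ≥ $825,000 → met
9. condition 'offers permanent makeup' does not hold → requirement n/a → met
10. premises liability coverage $105,000 < $125,000 → not met
Not met: 3, 5, 10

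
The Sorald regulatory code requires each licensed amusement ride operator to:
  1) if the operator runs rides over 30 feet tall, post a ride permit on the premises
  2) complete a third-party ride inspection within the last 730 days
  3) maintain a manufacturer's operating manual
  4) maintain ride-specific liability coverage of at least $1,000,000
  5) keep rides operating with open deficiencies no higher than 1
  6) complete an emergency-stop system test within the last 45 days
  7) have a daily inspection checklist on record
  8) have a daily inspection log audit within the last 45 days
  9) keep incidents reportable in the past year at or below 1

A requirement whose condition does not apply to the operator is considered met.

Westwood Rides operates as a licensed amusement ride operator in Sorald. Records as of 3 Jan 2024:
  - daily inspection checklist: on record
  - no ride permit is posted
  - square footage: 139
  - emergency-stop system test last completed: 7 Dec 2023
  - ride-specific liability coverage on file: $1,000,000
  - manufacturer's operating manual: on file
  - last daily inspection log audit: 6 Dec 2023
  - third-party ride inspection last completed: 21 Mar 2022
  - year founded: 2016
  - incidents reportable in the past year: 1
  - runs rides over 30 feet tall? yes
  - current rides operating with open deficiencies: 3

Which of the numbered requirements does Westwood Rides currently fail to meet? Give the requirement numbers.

1, 5

1. condition 'runs rides over 30 feet tall' holds; ride permit absent → not met
2. third-party ride inspection 653 days ago vs limit 730 → met
3. manufacturer's operating manual present → met
4. ride-specific liability coverage $1,000,000 ≥ $1,000,000 → met
5. rides operating with open deficiencies 3 > 1 → not met
6. emergency-stop system test 27 days ago vs limit 45 → met
7. daily inspection checklist present → met
8. daily inspection log audit 28 days ago vs limit 45 → met
9. incidents reportable in the past year 1 ≤ 1 → met
Not met: 1, 5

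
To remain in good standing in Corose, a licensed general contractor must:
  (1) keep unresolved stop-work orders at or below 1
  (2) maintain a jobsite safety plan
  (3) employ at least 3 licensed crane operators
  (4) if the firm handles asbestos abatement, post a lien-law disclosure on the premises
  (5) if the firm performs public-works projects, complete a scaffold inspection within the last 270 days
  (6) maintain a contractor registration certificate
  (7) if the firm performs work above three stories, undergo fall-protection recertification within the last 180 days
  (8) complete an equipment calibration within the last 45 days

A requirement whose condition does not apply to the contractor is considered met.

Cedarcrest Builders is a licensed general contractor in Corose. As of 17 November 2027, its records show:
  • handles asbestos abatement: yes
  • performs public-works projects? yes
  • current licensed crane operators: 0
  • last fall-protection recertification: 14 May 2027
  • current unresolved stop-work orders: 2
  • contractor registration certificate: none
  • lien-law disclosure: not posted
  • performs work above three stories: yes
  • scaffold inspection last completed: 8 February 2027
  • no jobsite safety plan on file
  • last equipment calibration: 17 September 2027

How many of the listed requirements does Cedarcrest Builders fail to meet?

1. unresolved stop-work orders 2 > 1 → not met
2. jobsite safety plan absent → not met
3. licensed crane operators 0 < 3 → not met
4. condition 'handles asbestos abatement' holds; lien-law disclosure absent → not met
5. condition 'performs public-works projects' holds; scaffold inspection 282 days ago vs limit 270 → not met
6. contractor registration certificate absent → not met
7. condition 'performs work above three stories' holds; fall-protection recertification 187 days ago vs limit 180 → not met
8. equipment calibration 61 days ago vs limit 45 → not met
Not met: 8 of 8

8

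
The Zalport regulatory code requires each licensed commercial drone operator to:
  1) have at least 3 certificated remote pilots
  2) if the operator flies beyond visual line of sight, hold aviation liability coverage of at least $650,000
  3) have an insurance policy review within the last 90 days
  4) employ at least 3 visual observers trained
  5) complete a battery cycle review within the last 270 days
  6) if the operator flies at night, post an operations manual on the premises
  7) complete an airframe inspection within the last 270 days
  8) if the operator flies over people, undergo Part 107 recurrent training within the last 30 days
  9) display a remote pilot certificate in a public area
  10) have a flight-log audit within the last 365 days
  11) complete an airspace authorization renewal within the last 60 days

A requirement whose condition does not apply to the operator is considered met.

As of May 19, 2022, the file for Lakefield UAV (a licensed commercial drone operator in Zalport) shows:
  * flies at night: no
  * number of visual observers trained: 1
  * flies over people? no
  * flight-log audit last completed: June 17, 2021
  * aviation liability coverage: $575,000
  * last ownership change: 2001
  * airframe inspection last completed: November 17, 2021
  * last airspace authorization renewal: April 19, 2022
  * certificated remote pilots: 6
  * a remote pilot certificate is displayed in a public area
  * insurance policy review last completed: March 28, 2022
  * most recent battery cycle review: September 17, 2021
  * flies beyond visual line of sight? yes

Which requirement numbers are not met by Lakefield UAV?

1. certificated remote pilots 6 ≥ 3 → met
2. condition 'flies beyond visual line of sight' holds; aviation liability coverage $575,000 < $650,000 → not met
3. insurance policy review 52 days ago vs limit 90 → met
4. visual observers trained 1 < 3 → not met
5. battery cycle review 244 days ago vs limit 270 → met
6. condition 'flies at night' does not hold → requirement n/a → met
7. airframe inspection 183 days ago vs limit 270 → met
8. condition 'flies over people' does not hold → requirement n/a → met
9. remote pilot certificate present → met
10. flight-log audit 336 days ago vs limit 365 → met
11. airspace authorization renewal 30 days ago vs limit 60 → met
Not met: 2, 4

2, 4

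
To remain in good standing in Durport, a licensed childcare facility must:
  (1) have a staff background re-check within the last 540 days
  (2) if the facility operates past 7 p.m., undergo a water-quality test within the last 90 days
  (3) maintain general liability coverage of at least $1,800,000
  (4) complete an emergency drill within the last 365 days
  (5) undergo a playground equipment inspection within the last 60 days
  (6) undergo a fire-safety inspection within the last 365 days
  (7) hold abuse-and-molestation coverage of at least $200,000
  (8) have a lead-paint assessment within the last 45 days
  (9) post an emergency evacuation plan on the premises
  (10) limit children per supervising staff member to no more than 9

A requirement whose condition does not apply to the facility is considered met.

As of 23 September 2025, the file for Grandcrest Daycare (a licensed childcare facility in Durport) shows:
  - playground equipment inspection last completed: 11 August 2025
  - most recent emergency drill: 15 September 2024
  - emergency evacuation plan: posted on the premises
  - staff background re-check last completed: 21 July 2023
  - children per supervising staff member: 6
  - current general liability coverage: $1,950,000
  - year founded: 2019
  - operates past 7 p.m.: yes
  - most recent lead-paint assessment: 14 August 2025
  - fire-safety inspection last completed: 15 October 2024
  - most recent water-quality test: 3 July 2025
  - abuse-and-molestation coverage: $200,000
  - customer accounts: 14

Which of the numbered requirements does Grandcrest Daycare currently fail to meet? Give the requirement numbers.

1. staff background re-check 795 days ago vs limit 540 → not met
2. condition 'operates past 7 p.m.' holds; water-quality test 82 days ago vs limit 90 → met
3. general liability coverage $1,950,000 ≥ $1,800,000 → met
4. emergency drill 373 days ago vs limit 365 → not met
5. playground equipment inspection 43 days ago vs limit 60 → met
6. fire-safety inspection 343 days ago vs limit 365 → met
7. abuse-and-molestation coverage $200,000 ≥ $200,000 → met
8. lead-paint assessment 40 days ago vs limit 45 → met
9. emergency evacuation plan present → met
10. children per supervising staff member 6 ≤ 9 → met
Not met: 1, 4

1, 4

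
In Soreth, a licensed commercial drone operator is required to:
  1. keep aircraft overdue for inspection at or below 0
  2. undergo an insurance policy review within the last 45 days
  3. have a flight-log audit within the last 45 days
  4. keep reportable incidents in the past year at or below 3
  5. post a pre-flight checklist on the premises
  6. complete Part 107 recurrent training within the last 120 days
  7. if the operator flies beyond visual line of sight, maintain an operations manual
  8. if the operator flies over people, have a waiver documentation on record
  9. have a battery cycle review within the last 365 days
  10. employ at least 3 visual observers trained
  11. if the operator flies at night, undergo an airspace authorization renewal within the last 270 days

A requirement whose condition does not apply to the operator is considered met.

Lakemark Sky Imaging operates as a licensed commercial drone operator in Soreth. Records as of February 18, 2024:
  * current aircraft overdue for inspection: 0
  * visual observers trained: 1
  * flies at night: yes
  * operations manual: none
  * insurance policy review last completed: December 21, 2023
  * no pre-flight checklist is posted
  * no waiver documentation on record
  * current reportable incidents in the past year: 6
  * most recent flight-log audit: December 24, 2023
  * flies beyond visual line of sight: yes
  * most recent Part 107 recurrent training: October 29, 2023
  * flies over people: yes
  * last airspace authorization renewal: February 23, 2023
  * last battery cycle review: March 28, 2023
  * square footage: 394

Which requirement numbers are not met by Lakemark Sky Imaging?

1. aircraft overdue for inspection 0 ≤ 0 → met
2. insurance policy review 59 days ago vs limit 45 → not met
3. flight-log audit 56 days ago vs limit 45 → not met
4. reportable incidents in the past year 6 > 3 → not met
5. pre-flight checklist absent → not met
6. Part 107 recurrent training 112 days ago vs limit 120 → met
7. condition 'flies beyond visual line of sight' holds; operations manual absent → not met
8. condition 'flies over people' holds; waiver documentation absent → not met
9. battery cycle review 327 days ago vs limit 365 → met
10. visual observers trained 1 < 3 → not met
11. condition 'flies at night' holds; airspace authorization renewal 360 days ago vs limit 270 → not met
Not met: 2, 3, 4, 5, 7, 8, 10, 11

2, 3, 4, 5, 7, 8, 10, 11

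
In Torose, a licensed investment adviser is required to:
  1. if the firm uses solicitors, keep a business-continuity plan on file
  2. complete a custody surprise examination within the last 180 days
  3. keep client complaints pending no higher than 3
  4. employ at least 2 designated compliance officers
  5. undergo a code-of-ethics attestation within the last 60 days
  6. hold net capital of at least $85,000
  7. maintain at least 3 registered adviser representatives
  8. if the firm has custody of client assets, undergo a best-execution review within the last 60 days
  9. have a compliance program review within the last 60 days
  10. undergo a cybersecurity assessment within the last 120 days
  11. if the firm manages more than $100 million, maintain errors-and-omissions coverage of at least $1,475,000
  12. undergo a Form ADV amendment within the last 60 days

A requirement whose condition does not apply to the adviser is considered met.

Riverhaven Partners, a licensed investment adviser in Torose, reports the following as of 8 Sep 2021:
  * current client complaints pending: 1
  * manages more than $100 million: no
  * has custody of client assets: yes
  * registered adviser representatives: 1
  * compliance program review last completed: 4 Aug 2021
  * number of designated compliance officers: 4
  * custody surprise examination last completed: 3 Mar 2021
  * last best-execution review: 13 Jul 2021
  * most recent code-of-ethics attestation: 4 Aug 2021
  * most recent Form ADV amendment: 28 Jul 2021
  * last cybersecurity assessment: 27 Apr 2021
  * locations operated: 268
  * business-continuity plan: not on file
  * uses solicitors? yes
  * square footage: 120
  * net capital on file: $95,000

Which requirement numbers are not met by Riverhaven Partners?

1, 2, 7, 10

1. condition 'uses solicitors' holds; business-continuity plan absent → not met
2. custody surprise examination 189 days ago vs limit 180 → not met
3. client complaints pending 1 ≤ 3 → met
4. designated compliance officers 4 ≥ 2 → met
5. code-of-ethics attestation 35 days ago vs limit 60 → met
6. net capital $95,000 ≥ $85,000 → met
7. registered adviser representatives 1 < 3 → not met
8. condition 'has custody of client assets' holds; best-execution review 57 days ago vs limit 60 → met
9. compliance program review 35 days ago vs limit 60 → met
10. cybersecurity assessment 134 days ago vs limit 120 → not met
11. condition 'manages more than $100 million' does not hold → requirement n/a → met
12. Form ADV amendment 42 days ago vs limit 60 → met
Not met: 1, 2, 7, 10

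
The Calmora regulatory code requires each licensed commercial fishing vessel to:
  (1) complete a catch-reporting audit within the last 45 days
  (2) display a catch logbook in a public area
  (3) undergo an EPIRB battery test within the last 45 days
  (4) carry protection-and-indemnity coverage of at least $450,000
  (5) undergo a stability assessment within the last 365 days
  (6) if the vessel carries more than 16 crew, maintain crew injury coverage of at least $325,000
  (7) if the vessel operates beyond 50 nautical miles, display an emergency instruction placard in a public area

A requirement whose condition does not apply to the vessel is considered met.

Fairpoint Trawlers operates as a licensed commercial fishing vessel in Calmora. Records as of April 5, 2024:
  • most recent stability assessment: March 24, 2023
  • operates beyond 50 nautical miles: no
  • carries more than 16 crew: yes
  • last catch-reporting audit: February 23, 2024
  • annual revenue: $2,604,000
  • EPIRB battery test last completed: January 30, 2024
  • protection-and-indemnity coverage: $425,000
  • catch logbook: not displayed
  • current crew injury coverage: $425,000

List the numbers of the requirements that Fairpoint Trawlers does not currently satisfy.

1. catch-reporting audit 42 days ago vs limit 45 → met
2. catch logbook absent → not met
3. EPIRB battery test 66 days ago vs limit 45 → not met
4. protection-and-indemnity coverage $425,000 < $450,000 → not met
5. stability assessment 378 days ago vs limit 365 → not met
6. condition 'carries more than 16 crew' holds; crew injury coverage $425,000 ≥ $325,000 → met
7. condition 'operates beyond 50 nautical miles' does not hold → requirement n/a → met
Not met: 2, 3, 4, 5

2, 3, 4, 5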